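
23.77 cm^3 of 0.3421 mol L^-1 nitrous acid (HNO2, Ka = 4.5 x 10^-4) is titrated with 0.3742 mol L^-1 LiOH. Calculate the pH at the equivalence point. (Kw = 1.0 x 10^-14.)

n(HNO2) = 0.3421 x 0.02377 = 0.008132 mol; V(LiOH) at equivalence = 0.008132/0.3742 = 0.02173 L.
At equivalence all the acid is converted to NO2-; total volume = 0.02377 + 0.02173 = 0.04550 L, so [NO2-] = 0.008132/0.04550 = 0.1787 M.
Kb = Kw/Ka = 1.0e-14 / 4.5 x 10^-4 = 2.22e-11.
[OH^-] = sqrt(Kb x [NO2-]) = sqrt(2.22e-11 x 0.1787) = 1.99e-6 M.
pOH = 5.70, so pH = 14.00 - 5.70 = 8.30.

8.30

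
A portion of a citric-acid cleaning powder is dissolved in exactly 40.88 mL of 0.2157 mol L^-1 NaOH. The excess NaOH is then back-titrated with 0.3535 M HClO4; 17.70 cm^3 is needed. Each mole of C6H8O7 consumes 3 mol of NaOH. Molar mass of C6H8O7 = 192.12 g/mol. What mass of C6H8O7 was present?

0.164 g

Total n(NaOH) added = 0.2157 x 0.04088 = 0.008818 mol.
n(HClO4) used = 0.3535 x 0.01770 = 0.006257 mol, which equals the excess n(NaOH).
So n(NaOH) consumed by the sample = 0.008818 - 0.006257 = 0.002561 mol.
n(C6H8O7) = 0.002561 / 3 = 0.0008536 mol.
mass = 0.0008536 mol x 192.12 g/mol = 0.164 g.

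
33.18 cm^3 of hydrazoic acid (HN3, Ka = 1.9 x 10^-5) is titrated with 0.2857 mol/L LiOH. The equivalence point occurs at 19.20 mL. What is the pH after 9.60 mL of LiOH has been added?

9.60 mL is exactly half the equivalence volume (19.20/2), i.e. the half-equivalence point.
There, n(HA) = n(A^-), so pH = pKa = -log(1.9 x 10^-5) = 4.72.

4.72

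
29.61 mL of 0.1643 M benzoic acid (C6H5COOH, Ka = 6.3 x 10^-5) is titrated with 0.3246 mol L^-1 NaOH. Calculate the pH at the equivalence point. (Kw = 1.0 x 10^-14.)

8.62

n(C6H5COOH) = 0.1643 x 0.02961 = 0.004865 mol; V(NaOH) at equivalence = 0.004865/0.3246 = 0.01499 L.
At equivalence all the acid is converted to C6H5COO-; total volume = 0.02961 + 0.01499 = 0.04460 L, so [C6H5COO-] = 0.004865/0.04460 = 0.1091 M.
Kb = Kw/Ka = 1.0e-14 / 6.3 x 10^-5 = 1.59e-10.
[OH^-] = sqrt(Kb x [C6H5COO-]) = sqrt(1.59e-10 x 0.1091) = 4.16e-6 M.
pOH = 5.38, so pH = 14.00 - 5.38 = 8.62.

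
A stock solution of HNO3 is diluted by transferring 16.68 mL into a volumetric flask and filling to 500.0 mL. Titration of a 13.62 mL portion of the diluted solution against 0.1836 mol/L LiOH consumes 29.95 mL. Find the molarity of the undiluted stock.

12.1 M

n(LiOH) = 0.1836 x 0.02995 = 0.005499 mol.
n(HNO3) in the aliquot = 0.005499 mol.
[diluted HNO3] = 0.005499 / 0.01362 = 0.4037 M.
Dilution factor = 500.0/16.68 = 29.98, so [stock] = 0.4037 x 29.98 = 12.1 M.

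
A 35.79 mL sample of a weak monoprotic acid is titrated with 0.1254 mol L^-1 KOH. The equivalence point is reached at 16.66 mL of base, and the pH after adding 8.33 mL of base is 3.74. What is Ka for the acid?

8.33 mL is half of the equivalence volume, so this is the half-equivalence point where [HA] = [A^-].
At half-equivalence pH = pKa, so pKa = 3.74.
Ka = 10^(-3.74) = 1.8 x 10^-4.

1.8 x 10^-4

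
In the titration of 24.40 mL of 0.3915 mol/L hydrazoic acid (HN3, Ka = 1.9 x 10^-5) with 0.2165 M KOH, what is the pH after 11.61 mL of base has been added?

4.27

Initial n(HN3) = 0.3915 x 0.02440 = 0.009553 mol.
n(KOH) added = 0.2165 x 0.01161 = 0.002514 mol, converting that many moles of HN3 to N3-.
Remaining n(HN3) = 0.007039 mol; n(N3-) = 0.002514 mol.
By Henderson-Hasselbalch, pH = pKa + log([A^-]/[HA]) = 4.72 + log(0.002514/0.007039) = 4.72 + (-0.45) = 4.27.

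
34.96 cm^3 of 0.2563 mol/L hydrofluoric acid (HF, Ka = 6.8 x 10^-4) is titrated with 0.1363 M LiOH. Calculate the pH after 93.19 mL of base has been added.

n(acid) = 0.2563 x 0.03496 = 0.008960 mol; n(LiOH) added = 0.1363 x 0.09319 = 0.01270 mol.
Base is in excess by 0.01270 - 0.008960 = 0.003742 mol in a total volume of 0.1282 L.
[OH^-] = 0.003742/0.1282 = 0.02920 M, so pOH = 1.53 and pH = 14.00 - 1.53 = 12.47.

12.47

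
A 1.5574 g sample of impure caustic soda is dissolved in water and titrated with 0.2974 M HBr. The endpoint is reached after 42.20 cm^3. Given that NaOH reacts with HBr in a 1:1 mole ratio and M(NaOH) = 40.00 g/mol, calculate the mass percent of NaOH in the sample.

32.2%

n(HBr) = 0.2974 x 0.04220 = 0.01255 mol.
n(NaOH) = 0.01255 / 1 = 0.01255 mol.
mass of NaOH = 0.01255 x 40.00 = 0.5020 g.
% purity = 0.5020 / 1.5574 x 100 = 32.2%.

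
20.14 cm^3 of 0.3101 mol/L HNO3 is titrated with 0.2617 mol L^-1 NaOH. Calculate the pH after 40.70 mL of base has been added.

n(acid) = 0.3101 x 0.02014 = 0.006245 mol; n(NaOH) added = 0.2617 x 0.04070 = 0.01065 mol.
Base is in excess by 0.01065 - 0.006245 = 0.004406 mol in a total volume of 0.06084 L.
[OH^-] = 0.004406/0.06084 = 0.07242 M, so pOH = 1.14 and pH = 14.00 - 1.14 = 12.86.

12.86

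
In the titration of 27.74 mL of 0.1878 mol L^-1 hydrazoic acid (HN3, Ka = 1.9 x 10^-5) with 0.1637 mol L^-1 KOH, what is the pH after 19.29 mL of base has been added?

4.91

Initial n(HN3) = 0.1878 x 0.02774 = 0.005210 mol.
n(KOH) added = 0.1637 x 0.01929 = 0.003158 mol, converting that many moles of HN3 to N3-.
Remaining n(HN3) = 0.002052 mol; n(N3-) = 0.003158 mol.
By Henderson-Hasselbalch, pH = pKa + log([A^-]/[HA]) = 4.72 + log(0.003158/0.002052) = 4.72 + (+0.19) = 4.91.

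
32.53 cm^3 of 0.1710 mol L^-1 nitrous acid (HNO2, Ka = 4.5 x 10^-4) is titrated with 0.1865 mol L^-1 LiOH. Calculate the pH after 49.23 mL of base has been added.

n(acid) = 0.1710 x 0.03253 = 0.005563 mol; n(LiOH) added = 0.1865 x 0.04923 = 0.009181 mol.
Base is in excess by 0.009181 - 0.005563 = 0.003619 mol in a total volume of 0.08176 L.
[OH^-] = 0.003619/0.08176 = 0.04426 M, so pOH = 1.35 and pH = 14.00 - 1.35 = 12.65.

12.65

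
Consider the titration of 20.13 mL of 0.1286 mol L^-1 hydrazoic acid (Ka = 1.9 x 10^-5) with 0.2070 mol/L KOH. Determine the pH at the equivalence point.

8.81

n(HN3) = 0.1286 x 0.02013 = 0.002589 mol; V(KOH) at equivalence = 0.002589/0.2070 = 0.01251 L.
At equivalence all the acid is converted to N3-; total volume = 0.02013 + 0.01251 = 0.03264 L, so [N3-] = 0.002589/0.03264 = 0.07932 M.
Kb = Kw/Ka = 1.0e-14 / 1.9 x 10^-5 = 5.26e-10.
[OH^-] = sqrt(Kb x [N3-]) = sqrt(5.26e-10 x 0.07932) = 6.46e-6 M.
pOH = 5.19, so pH = 14.00 - 5.19 = 8.81.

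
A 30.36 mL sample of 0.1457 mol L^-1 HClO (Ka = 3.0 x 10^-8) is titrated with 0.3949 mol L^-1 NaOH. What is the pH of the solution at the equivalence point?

n(HClO) = 0.1457 x 0.03036 = 0.004423 mol; V(NaOH) at equivalence = 0.004423/0.3949 = 0.01120 L.
At equivalence all the acid is converted to ClO-; total volume = 0.03036 + 0.01120 = 0.04156 L, so [ClO-] = 0.004423/0.04156 = 0.1064 M.
Kb = Kw/Ka = 1.0e-14 / 3.0 x 10^-8 = 3.33e-7.
[OH^-] = sqrt(Kb x [ClO-]) = sqrt(3.33e-7 x 0.1064) = 0.000188 M.
pOH = 3.73, so pH = 14.00 - 3.73 = 10.27.

10.27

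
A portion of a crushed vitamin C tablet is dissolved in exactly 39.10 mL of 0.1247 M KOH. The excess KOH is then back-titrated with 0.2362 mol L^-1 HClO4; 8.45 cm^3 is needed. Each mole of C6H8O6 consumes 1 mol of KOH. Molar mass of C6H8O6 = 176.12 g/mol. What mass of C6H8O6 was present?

Total n(KOH) added = 0.1247 x 0.03910 = 0.004876 mol.
n(HClO4) used = 0.2362 x 0.008450 = 0.001996 mol, which equals the excess n(KOH).
So n(KOH) consumed by the sample = 0.004876 - 0.001996 = 0.002880 mol.
n(C6H8O6) = 0.002880 / 1 = 0.002880 mol.
mass = 0.002880 mol x 176.12 g/mol = 0.507 g.

0.507 g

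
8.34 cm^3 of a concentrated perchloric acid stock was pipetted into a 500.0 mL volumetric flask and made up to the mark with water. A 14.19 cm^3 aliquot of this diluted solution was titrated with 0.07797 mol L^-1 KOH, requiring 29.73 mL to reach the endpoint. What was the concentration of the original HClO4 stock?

n(KOH) = 0.07797 x 0.02973 = 0.002318 mol.
n(HClO4) in the aliquot = 0.002318 mol.
[diluted HClO4] = 0.002318 / 0.01419 = 0.1634 M.
Dilution factor = 500.0/8.340 = 59.95, so [stock] = 0.1634 x 59.95 = 9.79 M.

9.79 M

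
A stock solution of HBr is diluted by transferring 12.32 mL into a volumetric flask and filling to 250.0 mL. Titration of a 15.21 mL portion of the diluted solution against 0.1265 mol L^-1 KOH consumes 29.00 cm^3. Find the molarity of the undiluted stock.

n(KOH) = 0.1265 x 0.02900 = 0.003668 mol.
n(HBr) in the aliquot = 0.003668 mol.
[diluted HBr] = 0.003668 / 0.01521 = 0.2412 M.
Dilution factor = 250.0/12.32 = 20.29, so [stock] = 0.2412 x 20.29 = 4.89 M.

4.89 M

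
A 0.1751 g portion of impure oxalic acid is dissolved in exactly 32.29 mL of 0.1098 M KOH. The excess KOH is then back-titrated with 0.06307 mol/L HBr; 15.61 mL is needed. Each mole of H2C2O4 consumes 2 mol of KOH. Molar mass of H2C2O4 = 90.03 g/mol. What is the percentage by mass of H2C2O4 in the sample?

65.8%

Total n(KOH) added = 0.1098 x 0.03229 = 0.003545 mol.
n(HBr) used = 0.06307 x 0.01561 = 0.0009845 mol, which equals the excess n(KOH).
So n(KOH) consumed by the sample = 0.003545 - 0.0009845 = 0.002561 mol.
n(H2C2O4) = 0.002561 / 2 = 0.001280 mol.
mass H2C2O4 = 0.001280 x 90.03 = 0.1153 g, so %H2C2O4 = 0.1153/0.1751 x 100 = 65.8%.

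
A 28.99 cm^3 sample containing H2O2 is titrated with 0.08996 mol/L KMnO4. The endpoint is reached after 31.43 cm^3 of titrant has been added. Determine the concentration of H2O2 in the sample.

0.244 M

n(KMnO4) = 0.08996 x 0.03143 = 0.002827 mol.
From the balanced equation, 2 mol KMnO4 reacts with 5 mol H2O2, so n(H2O2) = 0.002827 x 5/2 = 0.007069 mol.
[H2O2] = 0.007069 / 0.02899 L = 0.244 M.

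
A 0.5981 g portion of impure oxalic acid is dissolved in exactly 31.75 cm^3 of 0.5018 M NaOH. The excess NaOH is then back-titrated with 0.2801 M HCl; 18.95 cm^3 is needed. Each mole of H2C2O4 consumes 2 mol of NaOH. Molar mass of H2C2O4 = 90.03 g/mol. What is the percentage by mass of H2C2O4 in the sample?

80.0%

Total n(NaOH) added = 0.5018 x 0.03175 = 0.01593 mol.
n(HCl) used = 0.2801 x 0.01895 = 0.005308 mol, which equals the excess n(NaOH).
So n(NaOH) consumed by the sample = 0.01593 - 0.005308 = 0.01062 mol.
n(H2C2O4) = 0.01062 / 2 = 0.005312 mol.
mass H2C2O4 = 0.005312 x 90.03 = 0.4783 g, so %H2C2O4 = 0.4783/0.5981 x 100 = 80.0%.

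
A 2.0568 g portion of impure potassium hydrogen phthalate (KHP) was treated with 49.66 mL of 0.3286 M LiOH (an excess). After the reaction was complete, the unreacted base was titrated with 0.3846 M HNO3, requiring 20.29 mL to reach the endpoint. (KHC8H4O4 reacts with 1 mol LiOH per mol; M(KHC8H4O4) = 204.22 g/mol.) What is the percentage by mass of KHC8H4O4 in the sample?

Total n(LiOH) added = 0.3286 x 0.04966 = 0.01632 mol.
n(HNO3) used = 0.3846 x 0.02029 = 0.007804 mol, which equals the excess n(LiOH).
So n(LiOH) consumed by the sample = 0.01632 - 0.007804 = 0.008515 mol.
n(KHC8H4O4) = 0.008515 / 1 = 0.008515 mol.
mass KHC8H4O4 = 0.008515 x 204.22 = 1.739 g, so %KHC8H4O4 = 1.739/2.0568 x 100 = 84.5%.

84.5%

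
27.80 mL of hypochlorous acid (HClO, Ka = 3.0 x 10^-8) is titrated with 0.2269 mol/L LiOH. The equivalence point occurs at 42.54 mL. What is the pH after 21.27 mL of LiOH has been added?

21.27 mL is exactly half the equivalence volume (42.54/2), i.e. the half-equivalence point.
There, n(HA) = n(A^-), so pH = pKa = -log(3.0 x 10^-8) = 7.52.

7.52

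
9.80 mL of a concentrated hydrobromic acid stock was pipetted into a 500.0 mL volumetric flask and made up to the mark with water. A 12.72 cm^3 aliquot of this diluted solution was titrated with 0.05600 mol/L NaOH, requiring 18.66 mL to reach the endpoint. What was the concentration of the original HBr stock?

n(NaOH) = 0.05600 x 0.01866 = 0.001045 mol.
n(HBr) in the aliquot = 0.001045 mol.
[diluted HBr] = 0.001045 / 0.01272 = 0.08215 M.
Dilution factor = 500.0/9.800 = 51.02, so [stock] = 0.08215 x 51.02 = 4.19 M.

4.19 M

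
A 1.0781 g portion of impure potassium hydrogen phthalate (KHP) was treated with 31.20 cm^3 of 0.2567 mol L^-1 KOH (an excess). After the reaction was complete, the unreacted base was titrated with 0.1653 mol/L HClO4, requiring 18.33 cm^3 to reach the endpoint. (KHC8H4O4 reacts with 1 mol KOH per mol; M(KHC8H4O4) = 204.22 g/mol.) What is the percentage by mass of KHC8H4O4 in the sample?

94.3%

Total n(KOH) added = 0.2567 x 0.03120 = 0.008009 mol.
n(HClO4) used = 0.1653 x 0.01833 = 0.003030 mol, which equals the excess n(KOH).
So n(KOH) consumed by the sample = 0.008009 - 0.003030 = 0.004979 mol.
n(KHC8H4O4) = 0.004979 / 1 = 0.004979 mol.
mass KHC8H4O4 = 0.004979 x 204.22 = 1.017 g, so %KHC8H4O4 = 1.017/1.0781 x 100 = 94.3%.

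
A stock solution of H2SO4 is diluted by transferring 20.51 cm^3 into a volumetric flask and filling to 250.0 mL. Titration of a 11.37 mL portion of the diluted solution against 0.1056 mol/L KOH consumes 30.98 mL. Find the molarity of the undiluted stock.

1.75 M

n(KOH) = 0.1056 x 0.03098 = 0.003271 mol.
n(H2SO4) in the aliquot = 0.003271 x 1/2 = 0.001636 mol.
[diluted H2SO4] = 0.001636 / 0.01137 = 0.1439 M.
Dilution factor = 250.0/20.51 = 12.19, so [stock] = 0.1439 x 12.19 = 1.75 M.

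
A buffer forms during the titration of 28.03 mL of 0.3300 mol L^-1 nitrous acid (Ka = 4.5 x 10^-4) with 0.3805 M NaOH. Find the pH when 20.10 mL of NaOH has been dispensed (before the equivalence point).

4.03

Initial n(HNO2) = 0.3300 x 0.02803 = 0.009250 mol.
n(NaOH) added = 0.3805 x 0.02010 = 0.007648 mol, converting that many moles of HNO2 to NO2-.
Remaining n(HNO2) = 0.001602 mol; n(NO2-) = 0.007648 mol.
By Henderson-Hasselbalch, pH = pKa + log([A^-]/[HA]) = 3.35 + log(0.007648/0.001602) = 3.35 + (+0.68) = 4.03.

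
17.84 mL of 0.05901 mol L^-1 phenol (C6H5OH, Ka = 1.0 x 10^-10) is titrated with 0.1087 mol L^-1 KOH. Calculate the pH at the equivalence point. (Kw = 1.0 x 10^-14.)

n(C6H5OH) = 0.05901 x 0.01784 = 0.001053 mol; V(KOH) at equivalence = 0.001053/0.1087 = 0.009685 L.
At equivalence all the acid is converted to C6H5O-; total volume = 0.01784 + 0.009685 = 0.02752 L, so [C6H5O-] = 0.001053/0.02752 = 0.03825 M.
Kb = Kw/Ka = 1.0e-14 / 1.0 x 10^-10 = 0.000100.
[OH^-] = sqrt(Kb x [C6H5O-]) = sqrt(0.000100 x 0.03825) = 0.00196 M.
pOH = 2.71, so pH = 14.00 - 2.71 = 11.29.

11.29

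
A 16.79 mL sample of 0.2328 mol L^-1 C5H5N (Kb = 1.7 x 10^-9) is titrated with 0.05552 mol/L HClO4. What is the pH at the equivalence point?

n(C5H5N) = 0.2328 x 0.01679 = 0.003909 mol; V(HClO4) at equivalence = 0.003909/0.05552 = 0.07040 L.
At equivalence the base is fully converted to C5H5NH+; total volume = 0.08719 L, so [C5H5NH+] = 0.003909/0.08719 = 0.04483 M.
Ka(C5H5NH+) = Kw/Kb = 1.0e-14 / 1.7 x 10^-9 = 5.88e-6.
[H^+] = sqrt(Ka x [C5H5NH+]) = sqrt(5.88e-6 x 0.04483) = 0.000514 M.
pH = -log(0.000514) = 3.29.

3.29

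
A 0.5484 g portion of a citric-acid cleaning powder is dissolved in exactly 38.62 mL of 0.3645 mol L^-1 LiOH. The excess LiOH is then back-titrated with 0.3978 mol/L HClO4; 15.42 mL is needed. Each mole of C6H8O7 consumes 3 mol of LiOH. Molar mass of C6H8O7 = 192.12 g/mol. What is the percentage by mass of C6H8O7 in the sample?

92.8%

Total n(LiOH) added = 0.3645 x 0.03862 = 0.01408 mol.
n(HClO4) used = 0.3978 x 0.01542 = 0.006134 mol, which equals the excess n(LiOH).
So n(LiOH) consumed by the sample = 0.01408 - 0.006134 = 0.007943 mol.
n(C6H8O7) = 0.007943 / 3 = 0.002648 mol.
mass C6H8O7 = 0.002648 x 192.12 = 0.5087 g, so %C6H8O7 = 0.5087/0.5484 x 100 = 92.8%.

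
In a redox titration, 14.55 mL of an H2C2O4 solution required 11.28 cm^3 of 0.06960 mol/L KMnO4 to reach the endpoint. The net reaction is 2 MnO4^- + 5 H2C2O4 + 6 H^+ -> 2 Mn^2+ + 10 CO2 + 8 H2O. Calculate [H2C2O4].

n(KMnO4) = 0.06960 x 0.01128 = 0.0007851 mol.
From the balanced equation, 2 mol KMnO4 reacts with 5 mol H2C2O4, so n(H2C2O4) = 0.0007851 x 5/2 = 0.001963 mol.
[H2C2O4] = 0.001963 / 0.01455 L = 0.135 M.

0.135 M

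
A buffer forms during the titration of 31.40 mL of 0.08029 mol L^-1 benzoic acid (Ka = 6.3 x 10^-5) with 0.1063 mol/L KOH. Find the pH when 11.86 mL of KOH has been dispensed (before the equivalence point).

4.20

Initial n(C6H5COOH) = 0.08029 x 0.03140 = 0.002521 mol.
n(KOH) added = 0.1063 x 0.01186 = 0.001261 mol, converting that many moles of C6H5COOH to C6H5COO-.
Remaining n(C6H5COOH) = 0.001260 mol; n(C6H5COO-) = 0.001261 mol.
By Henderson-Hasselbalch, pH = pKa + log([A^-]/[HA]) = 4.20 + log(0.001261/0.001260) = 4.20 + (+0.00) = 4.20.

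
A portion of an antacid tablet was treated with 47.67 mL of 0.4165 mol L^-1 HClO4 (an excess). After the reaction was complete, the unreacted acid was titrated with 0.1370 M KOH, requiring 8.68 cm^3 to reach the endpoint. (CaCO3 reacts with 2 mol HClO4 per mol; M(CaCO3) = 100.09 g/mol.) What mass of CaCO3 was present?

0.934 g

Total n(HClO4) added = 0.4165 x 0.04767 = 0.01985 mol.
n(KOH) used = 0.1370 x 0.008680 = 0.001189 mol, which equals the excess n(HClO4).
So n(HClO4) consumed by the sample = 0.01985 - 0.001189 = 0.01867 mol.
n(CaCO3) = 0.01867 / 2 = 0.009333 mol.
mass = 0.009333 mol x 100.09 g/mol = 0.934 g.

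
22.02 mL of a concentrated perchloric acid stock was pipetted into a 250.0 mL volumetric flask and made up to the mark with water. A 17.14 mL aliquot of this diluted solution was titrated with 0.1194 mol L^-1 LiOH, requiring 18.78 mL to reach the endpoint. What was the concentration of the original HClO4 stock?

n(LiOH) = 0.1194 x 0.01878 = 0.002242 mol.
n(HClO4) in the aliquot = 0.002242 mol.
[diluted HClO4] = 0.002242 / 0.01714 = 0.1308 M.
Dilution factor = 250.0/22.02 = 11.35, so [stock] = 0.1308 x 11.35 = 1.49 M.

1.49 M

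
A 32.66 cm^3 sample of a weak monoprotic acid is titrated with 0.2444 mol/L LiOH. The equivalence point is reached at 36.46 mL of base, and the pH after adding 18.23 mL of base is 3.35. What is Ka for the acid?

18.23 mL is half of the equivalence volume, so this is the half-equivalence point where [HA] = [A^-].
At half-equivalence pH = pKa, so pKa = 3.35.
Ka = 10^(-3.35) = 4.5 x 10^-4.

4.5 x 10^-4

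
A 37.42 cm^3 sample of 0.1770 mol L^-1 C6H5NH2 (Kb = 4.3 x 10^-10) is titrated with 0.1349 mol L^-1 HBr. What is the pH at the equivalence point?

n(C6H5NH2) = 0.1770 x 0.03742 = 0.006623 mol; V(HBr) at equivalence = 0.006623/0.1349 = 0.04910 L.
At equivalence the base is fully converted to C6H5NH3+; total volume = 0.08652 L, so [C6H5NH3+] = 0.006623/0.08652 = 0.07655 M.
Ka(C6H5NH3+) = Kw/Kb = 1.0e-14 / 4.3 x 10^-10 = 2.33e-5.
[H^+] = sqrt(Ka x [C6H5NH3+]) = sqrt(2.33e-5 x 0.07655) = 0.00133 M.
pH = -log(0.00133) = 2.87.

2.87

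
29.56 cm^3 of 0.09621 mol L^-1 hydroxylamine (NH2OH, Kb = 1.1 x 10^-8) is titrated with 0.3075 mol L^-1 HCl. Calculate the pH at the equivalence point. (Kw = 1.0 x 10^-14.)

n(NH2OH) = 0.09621 x 0.02956 = 0.002844 mol; V(HCl) at equivalence = 0.002844/0.3075 = 0.009249 L.
At equivalence the base is fully converted to NH3OH+; total volume = 0.03881 L, so [NH3OH+] = 0.002844/0.03881 = 0.07328 M.
Ka(NH3OH+) = Kw/Kb = 1.0e-14 / 1.1 x 10^-8 = 9.09e-7.
[H^+] = sqrt(Ka x [NH3OH+]) = sqrt(9.09e-7 x 0.07328) = 0.000258 M.
pH = -log(0.000258) = 3.59.

3.59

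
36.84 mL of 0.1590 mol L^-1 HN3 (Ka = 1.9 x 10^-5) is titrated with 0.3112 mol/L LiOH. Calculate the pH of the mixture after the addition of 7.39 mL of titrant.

Initial n(HN3) = 0.1590 x 0.03684 = 0.005858 mol.
n(LiOH) added = 0.3112 x 0.007390 = 0.002300 mol, converting that many moles of HN3 to N3-.
Remaining n(HN3) = 0.003558 mol; n(N3-) = 0.002300 mol.
By Henderson-Hasselbalch, pH = pKa + log([A^-]/[HA]) = 4.72 + log(0.002300/0.003558) = 4.72 + (-0.19) = 4.53.

4.53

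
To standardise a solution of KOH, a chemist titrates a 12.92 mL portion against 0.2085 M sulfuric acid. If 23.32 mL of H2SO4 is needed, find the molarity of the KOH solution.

n(H2SO4) delivered = 0.2085 x 0.02332 = 0.004862 mol.
The reaction is 2 KOH + 1 H2SO4, so n(KOH) = 0.004862 x 2/1 = 0.009724 mol.
[KOH] = 0.009724 mol / 0.01292 L = 0.753 M.

0.753 M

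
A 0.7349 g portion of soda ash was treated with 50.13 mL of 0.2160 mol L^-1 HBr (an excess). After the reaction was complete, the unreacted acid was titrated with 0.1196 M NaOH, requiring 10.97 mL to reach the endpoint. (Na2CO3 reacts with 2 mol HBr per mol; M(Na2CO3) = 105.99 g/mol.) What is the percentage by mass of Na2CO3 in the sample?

Total n(HBr) added = 0.2160 x 0.05013 = 0.01083 mol.
n(NaOH) used = 0.1196 x 0.01097 = 0.001312 mol, which equals the excess n(HBr).
So n(HBr) consumed by the sample = 0.01083 - 0.001312 = 0.009516 mol.
n(Na2CO3) = 0.009516 / 2 = 0.004758 mol.
mass Na2CO3 = 0.004758 x 105.99 = 0.5043 g, so %Na2CO3 = 0.5043/0.7349 x 100 = 68.6%.

68.6%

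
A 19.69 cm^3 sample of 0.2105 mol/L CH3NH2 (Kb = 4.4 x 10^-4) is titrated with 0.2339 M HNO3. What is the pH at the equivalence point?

n(CH3NH2) = 0.2105 x 0.01969 = 0.004145 mol; V(HNO3) at equivalence = 0.004145/0.2339 = 0.01772 L.
At equivalence the base is fully converted to CH3NH3+; total volume = 0.03741 L, so [CH3NH3+] = 0.004145/0.03741 = 0.1108 M.
Ka(CH3NH3+) = Kw/Kb = 1.0e-14 / 4.4 x 10^-4 = 2.27e-11.
[H^+] = sqrt(Ka x [CH3NH3+]) = sqrt(2.27e-11 x 0.1108) = 1.59e-6 M.
pH = -log(1.59e-6) = 5.80.

5.80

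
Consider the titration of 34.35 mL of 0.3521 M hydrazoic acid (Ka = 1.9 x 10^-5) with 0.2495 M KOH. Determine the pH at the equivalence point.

8.94

n(HN3) = 0.3521 x 0.03435 = 0.01209 mol; V(KOH) at equivalence = 0.01209/0.2495 = 0.04848 L.
At equivalence all the acid is converted to N3-; total volume = 0.03435 + 0.04848 = 0.08283 L, so [N3-] = 0.01209/0.08283 = 0.1460 M.
Kb = Kw/Ka = 1.0e-14 / 1.9 x 10^-5 = 5.26e-10.
[OH^-] = sqrt(Kb x [N3-]) = sqrt(5.26e-10 x 0.1460) = 8.77e-6 M.
pOH = 5.06, so pH = 14.00 - 5.06 = 8.94.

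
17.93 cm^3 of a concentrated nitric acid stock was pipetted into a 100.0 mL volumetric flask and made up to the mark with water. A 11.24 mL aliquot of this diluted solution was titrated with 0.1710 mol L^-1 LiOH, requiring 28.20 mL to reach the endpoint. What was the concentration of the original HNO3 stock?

n(LiOH) = 0.1710 x 0.02820 = 0.004822 mol.
n(HNO3) in the aliquot = 0.004822 mol.
[diluted HNO3] = 0.004822 / 0.01124 = 0.4290 M.
Dilution factor = 100.0/17.93 = 5.577, so [stock] = 0.4290 x 5.577 = 2.39 M.

2.39 M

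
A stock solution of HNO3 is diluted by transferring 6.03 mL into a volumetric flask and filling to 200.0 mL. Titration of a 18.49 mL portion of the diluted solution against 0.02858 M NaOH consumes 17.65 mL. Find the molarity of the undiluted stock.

n(NaOH) = 0.02858 x 0.01765 = 0.0005044 mol.
n(HNO3) in the aliquot = 0.0005044 mol.
[diluted HNO3] = 0.0005044 / 0.01849 = 0.02728 M.
Dilution factor = 200.0/6.030 = 33.17, so [stock] = 0.02728 x 33.17 = 0.905 M.

0.905 M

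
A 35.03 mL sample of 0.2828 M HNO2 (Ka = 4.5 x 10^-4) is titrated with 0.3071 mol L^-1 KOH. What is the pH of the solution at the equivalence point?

n(HNO2) = 0.2828 x 0.03503 = 0.009906 mol; V(KOH) at equivalence = 0.009906/0.3071 = 0.03226 L.
At equivalence all the acid is converted to NO2-; total volume = 0.03503 + 0.03226 = 0.06729 L, so [NO2-] = 0.009906/0.06729 = 0.1472 M.
Kb = Kw/Ka = 1.0e-14 / 4.5 x 10^-4 = 2.22e-11.
[OH^-] = sqrt(Kb x [NO2-]) = sqrt(2.22e-11 x 0.1472) = 1.81e-6 M.
pOH = 5.74, so pH = 14.00 - 5.74 = 8.26.

8.26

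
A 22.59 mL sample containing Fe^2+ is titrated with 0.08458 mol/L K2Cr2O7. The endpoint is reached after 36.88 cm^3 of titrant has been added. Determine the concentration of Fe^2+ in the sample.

n(K2Cr2O7) = 0.08458 x 0.03688 = 0.003119 mol.
From the balanced equation, 1 mol K2Cr2O7 reacts with 6 mol Fe^2+, so n(Fe^2+) = 0.003119 x 6/1 = 0.01872 mol.
[Fe^2+] = 0.01872 / 0.02259 L = 0.829 M.

0.829 M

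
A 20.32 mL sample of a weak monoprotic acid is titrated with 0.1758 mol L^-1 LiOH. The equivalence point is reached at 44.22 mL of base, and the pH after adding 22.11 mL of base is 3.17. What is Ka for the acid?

22.11 mL is half of the equivalence volume, so this is the half-equivalence point where [HA] = [A^-].
At half-equivalence pH = pKa, so pKa = 3.17.
Ka = 10^(-3.17) = 6.8 x 10^-4.

6.8 x 10^-4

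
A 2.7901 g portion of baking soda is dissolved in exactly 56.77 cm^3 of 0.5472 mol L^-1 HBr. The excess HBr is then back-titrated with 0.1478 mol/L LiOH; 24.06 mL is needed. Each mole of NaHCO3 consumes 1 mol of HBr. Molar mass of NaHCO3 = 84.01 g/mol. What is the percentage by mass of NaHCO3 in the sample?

Total n(HBr) added = 0.5472 x 0.05677 = 0.03106 mol.
n(LiOH) used = 0.1478 x 0.02406 = 0.003556 mol, which equals the excess n(HBr).
So n(HBr) consumed by the sample = 0.03106 - 0.003556 = 0.02751 mol.
n(NaHCO3) = 0.02751 / 1 = 0.02751 mol.
mass NaHCO3 = 0.02751 x 84.01 = 2.311 g, so %NaHCO3 = 2.311/2.7901 x 100 = 82.8%.

82.8%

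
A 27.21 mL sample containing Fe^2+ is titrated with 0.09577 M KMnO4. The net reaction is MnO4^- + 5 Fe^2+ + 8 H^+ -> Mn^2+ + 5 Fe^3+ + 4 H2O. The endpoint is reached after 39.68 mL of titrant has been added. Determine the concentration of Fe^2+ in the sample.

n(KMnO4) = 0.09577 x 0.03968 = 0.003800 mol.
From the balanced equation, 1 mol KMnO4 reacts with 5 mol Fe^2+, so n(Fe^2+) = 0.003800 x 5/1 = 0.01900 mol.
[Fe^2+] = 0.01900 / 0.02721 L = 0.698 M.

0.698 M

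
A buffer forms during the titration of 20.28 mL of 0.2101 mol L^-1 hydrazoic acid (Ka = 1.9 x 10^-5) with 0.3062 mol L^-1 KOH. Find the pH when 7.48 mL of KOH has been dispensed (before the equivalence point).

4.79

Initial n(HN3) = 0.2101 x 0.02028 = 0.004261 mol.
n(KOH) added = 0.3062 x 0.007480 = 0.002290 mol, converting that many moles of HN3 to N3-.
Remaining n(HN3) = 0.001970 mol; n(N3-) = 0.002290 mol.
By Henderson-Hasselbalch, pH = pKa + log([A^-]/[HA]) = 4.72 + log(0.002290/0.001970) = 4.72 + (+0.07) = 4.79.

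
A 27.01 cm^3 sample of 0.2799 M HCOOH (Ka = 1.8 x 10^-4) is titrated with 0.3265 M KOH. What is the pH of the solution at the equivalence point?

n(HCOOH) = 0.2799 x 0.02701 = 0.007560 mol; V(KOH) at equivalence = 0.007560/0.3265 = 0.02315 L.
At equivalence all the acid is converted to HCOO-; total volume = 0.02701 + 0.02315 = 0.05016 L, so [HCOO-] = 0.007560/0.05016 = 0.1507 M.
Kb = Kw/Ka = 1.0e-14 / 1.8 x 10^-4 = 5.56e-11.
[OH^-] = sqrt(Kb x [HCOO-]) = sqrt(5.56e-11 x 0.1507) = 2.89e-6 M.
pOH = 5.54, so pH = 14.00 - 5.54 = 8.46.

8.46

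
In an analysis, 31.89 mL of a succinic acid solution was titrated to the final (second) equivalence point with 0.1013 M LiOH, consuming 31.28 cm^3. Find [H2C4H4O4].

n(LiOH) = 0.1013 x 0.03128 = 0.003169 mol.
At the final (second) equivalence point, 2 mol OH^- react per mol H2C4H4O4, so n(H2C4H4O4) = 0.003169 / 2 = 0.001584 mol.
[H2C4H4O4] = 0.001584 / 0.03189 L = 0.0497 M.

0.0497 M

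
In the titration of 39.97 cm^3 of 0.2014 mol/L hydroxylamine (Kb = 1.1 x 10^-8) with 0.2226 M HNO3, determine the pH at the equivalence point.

n(NH2OH) = 0.2014 x 0.03997 = 0.008050 mol; V(HNO3) at equivalence = 0.008050/0.2226 = 0.03616 L.
At equivalence the base is fully converted to NH3OH+; total volume = 0.07613 L, so [NH3OH+] = 0.008050/0.07613 = 0.1057 M.
Ka(NH3OH+) = Kw/Kb = 1.0e-14 / 1.1 x 10^-8 = 9.09e-7.
[H^+] = sqrt(Ka x [NH3OH+]) = sqrt(9.09e-7 x 0.1057) = 0.000310 M.
pH = -log(0.000310) = 3.51.

3.51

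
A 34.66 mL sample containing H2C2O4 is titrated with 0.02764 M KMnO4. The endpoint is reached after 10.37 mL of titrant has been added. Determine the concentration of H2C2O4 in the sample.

0.0207 M

n(KMnO4) = 0.02764 x 0.01037 = 0.0002866 mol.
From the balanced equation, 2 mol KMnO4 reacts with 5 mol H2C2O4, so n(H2C2O4) = 0.0002866 x 5/2 = 0.0007166 mol.
[H2C2O4] = 0.0007166 / 0.03466 L = 0.0207 M.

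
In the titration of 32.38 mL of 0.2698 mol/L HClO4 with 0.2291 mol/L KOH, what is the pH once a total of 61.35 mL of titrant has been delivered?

12.75

n(acid) = 0.2698 x 0.03238 = 0.008736 mol; n(KOH) added = 0.2291 x 0.06135 = 0.01406 mol.
Base is in excess by 0.01406 - 0.008736 = 0.005319 mol in a total volume of 0.09373 L.
[OH^-] = 0.005319/0.09373 = 0.05675 M, so pOH = 1.25 and pH = 14.00 - 1.25 = 12.75.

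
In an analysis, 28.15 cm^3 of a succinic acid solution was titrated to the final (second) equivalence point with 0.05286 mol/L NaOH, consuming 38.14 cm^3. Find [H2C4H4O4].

0.0358 M

n(NaOH) = 0.05286 x 0.03814 = 0.002016 mol.
At the final (second) equivalence point, 2 mol OH^- react per mol H2C4H4O4, so n(H2C4H4O4) = 0.002016 / 2 = 0.001008 mol.
[H2C4H4O4] = 0.001008 / 0.02815 L = 0.0358 M.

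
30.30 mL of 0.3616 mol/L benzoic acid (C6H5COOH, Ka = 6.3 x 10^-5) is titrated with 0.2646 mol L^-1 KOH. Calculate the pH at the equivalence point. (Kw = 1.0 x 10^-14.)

8.69

n(C6H5COOH) = 0.3616 x 0.03030 = 0.01096 mol; V(KOH) at equivalence = 0.01096/0.2646 = 0.04141 L.
At equivalence all the acid is converted to C6H5COO-; total volume = 0.03030 + 0.04141 = 0.07171 L, so [C6H5COO-] = 0.01096/0.07171 = 0.1528 M.
Kb = Kw/Ka = 1.0e-14 / 6.3 x 10^-5 = 1.59e-10.
[OH^-] = sqrt(Kb x [C6H5COO-]) = sqrt(1.59e-10 x 0.1528) = 4.92e-6 M.
pOH = 5.31, so pH = 14.00 - 5.31 = 8.69.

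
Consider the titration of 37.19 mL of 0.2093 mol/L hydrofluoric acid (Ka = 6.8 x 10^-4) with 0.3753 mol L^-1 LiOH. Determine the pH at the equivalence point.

n(HF) = 0.2093 x 0.03719 = 0.007784 mol; V(LiOH) at equivalence = 0.007784/0.3753 = 0.02074 L.
At equivalence all the acid is converted to F-; total volume = 0.03719 + 0.02074 = 0.05793 L, so [F-] = 0.007784/0.05793 = 0.1344 M.
Kb = Kw/Ka = 1.0e-14 / 6.8 x 10^-4 = 1.47e-11.
[OH^-] = sqrt(Kb x [F-]) = sqrt(1.47e-11 x 0.1344) = 1.41e-6 M.
pOH = 5.85, so pH = 14.00 - 5.85 = 8.15.

8.15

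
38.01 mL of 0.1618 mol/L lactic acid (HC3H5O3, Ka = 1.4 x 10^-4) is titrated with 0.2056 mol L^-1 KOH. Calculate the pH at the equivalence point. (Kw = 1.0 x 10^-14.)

8.41

n(HC3H5O3) = 0.1618 x 0.03801 = 0.006150 mol; V(KOH) at equivalence = 0.006150/0.2056 = 0.02991 L.
At equivalence all the acid is converted to C3H5O3-; total volume = 0.03801 + 0.02991 = 0.06792 L, so [C3H5O3-] = 0.006150/0.06792 = 0.09054 M.
Kb = Kw/Ka = 1.0e-14 / 1.4 x 10^-4 = 7.14e-11.
[OH^-] = sqrt(Kb x [C3H5O3-]) = sqrt(7.14e-11 x 0.09054) = 2.54e-6 M.
pOH = 5.59, so pH = 14.00 - 5.59 = 8.41.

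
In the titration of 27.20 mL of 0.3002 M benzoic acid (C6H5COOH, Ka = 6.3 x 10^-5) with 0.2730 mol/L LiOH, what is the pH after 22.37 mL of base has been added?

4.67

Initial n(C6H5COOH) = 0.3002 x 0.02720 = 0.008165 mol.
n(LiOH) added = 0.2730 x 0.02237 = 0.006107 mol, converting that many moles of C6H5COOH to C6H5COO-.
Remaining n(C6H5COOH) = 0.002058 mol; n(C6H5COO-) = 0.006107 mol.
By Henderson-Hasselbalch, pH = pKa + log([A^-]/[HA]) = 4.20 + log(0.006107/0.002058) = 4.20 + (+0.47) = 4.67.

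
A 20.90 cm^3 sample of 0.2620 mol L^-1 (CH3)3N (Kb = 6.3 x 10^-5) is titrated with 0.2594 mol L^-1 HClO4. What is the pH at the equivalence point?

n((CH3)3N) = 0.2620 x 0.02090 = 0.005476 mol; V(HClO4) at equivalence = 0.005476/0.2594 = 0.02111 L.
At equivalence the base is fully converted to (CH3)3NH+; total volume = 0.04201 L, so [(CH3)3NH+] = 0.005476/0.04201 = 0.1303 M.
Ka((CH3)3NH+) = Kw/Kb = 1.0e-14 / 6.3 x 10^-5 = 1.59e-10.
[H^+] = sqrt(Ka x [(CH3)3NH+]) = sqrt(1.59e-10 x 0.1303) = 4.55e-6 M.
pH = -log(4.55e-6) = 5.34.

5.34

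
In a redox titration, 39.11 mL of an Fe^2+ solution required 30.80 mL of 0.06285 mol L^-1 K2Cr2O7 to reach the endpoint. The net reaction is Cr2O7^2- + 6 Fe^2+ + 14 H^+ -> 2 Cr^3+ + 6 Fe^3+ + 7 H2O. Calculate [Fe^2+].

n(K2Cr2O7) = 0.06285 x 0.03080 = 0.001936 mol.
From the balanced equation, 1 mol K2Cr2O7 reacts with 6 mol Fe^2+, so n(Fe^2+) = 0.001936 x 6/1 = 0.01161 mol.
[Fe^2+] = 0.01161 / 0.03911 L = 0.297 M.

0.297 M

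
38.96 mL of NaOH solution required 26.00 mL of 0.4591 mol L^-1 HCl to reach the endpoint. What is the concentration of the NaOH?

n(HCl) delivered = 0.4591 x 0.02600 = 0.01194 mol.
For a 1:1 reaction, n(NaOH) = 0.01194 mol.
[NaOH] = 0.01194 mol / 0.03896 L = 0.306 M.

0.306 M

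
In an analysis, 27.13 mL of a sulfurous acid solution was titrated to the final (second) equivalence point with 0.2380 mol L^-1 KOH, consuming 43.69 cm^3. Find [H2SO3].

0.192 M

n(KOH) = 0.2380 x 0.04369 = 0.01040 mol.
At the final (second) equivalence point, 2 mol OH^- react per mol H2SO3, so n(H2SO3) = 0.01040 / 2 = 0.005199 mol.
[H2SO3] = 0.005199 / 0.02713 L = 0.192 M.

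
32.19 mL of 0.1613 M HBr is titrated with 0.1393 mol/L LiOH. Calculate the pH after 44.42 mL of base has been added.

12.11

n(acid) = 0.1613 x 0.03219 = 0.005192 mol; n(LiOH) added = 0.1393 x 0.04442 = 0.006188 mol.
Base is in excess by 0.006188 - 0.005192 = 0.0009955 mol in a total volume of 0.07661 L.
[OH^-] = 0.0009955/0.07661 = 0.01299 M, so pOH = 1.89 and pH = 14.00 - 1.89 = 12.11.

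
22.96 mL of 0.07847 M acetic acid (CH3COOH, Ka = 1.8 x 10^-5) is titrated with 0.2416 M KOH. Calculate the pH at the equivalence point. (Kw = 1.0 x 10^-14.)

n(CH3COOH) = 0.07847 x 0.02296 = 0.001802 mol; V(KOH) at equivalence = 0.001802/0.2416 = 0.007457 L.
At equivalence all the acid is converted to CH3COO-; total volume = 0.02296 + 0.007457 = 0.03042 L, so [CH3COO-] = 0.001802/0.03042 = 0.05923 M.
Kb = Kw/Ka = 1.0e-14 / 1.8 x 10^-5 = 5.56e-10.
[OH^-] = sqrt(Kb x [CH3COO-]) = sqrt(5.56e-10 x 0.05923) = 5.74e-6 M.
pOH = 5.24, so pH = 14.00 - 5.24 = 8.76.

8.76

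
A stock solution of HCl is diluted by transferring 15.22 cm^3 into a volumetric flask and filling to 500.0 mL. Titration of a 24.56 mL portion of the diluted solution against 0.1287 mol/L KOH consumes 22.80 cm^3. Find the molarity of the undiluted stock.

n(KOH) = 0.1287 x 0.02280 = 0.002934 mol.
n(HCl) in the aliquot = 0.002934 mol.
[diluted HCl] = 0.002934 / 0.02456 = 0.1195 M.
Dilution factor = 500.0/15.22 = 32.85, so [stock] = 0.1195 x 32.85 = 3.93 M.

3.93 M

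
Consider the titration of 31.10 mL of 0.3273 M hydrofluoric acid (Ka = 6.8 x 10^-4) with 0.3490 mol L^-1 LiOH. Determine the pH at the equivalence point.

8.20

n(HF) = 0.3273 x 0.03110 = 0.01018 mol; V(LiOH) at equivalence = 0.01018/0.3490 = 0.02917 L.
At equivalence all the acid is converted to F-; total volume = 0.03110 + 0.02917 = 0.06027 L, so [F-] = 0.01018/0.06027 = 0.1689 M.
Kb = Kw/Ka = 1.0e-14 / 6.8 x 10^-4 = 1.47e-11.
[OH^-] = sqrt(Kb x [F-]) = sqrt(1.47e-11 x 0.1689) = 1.58e-6 M.
pOH = 5.80, so pH = 14.00 - 5.80 = 8.20.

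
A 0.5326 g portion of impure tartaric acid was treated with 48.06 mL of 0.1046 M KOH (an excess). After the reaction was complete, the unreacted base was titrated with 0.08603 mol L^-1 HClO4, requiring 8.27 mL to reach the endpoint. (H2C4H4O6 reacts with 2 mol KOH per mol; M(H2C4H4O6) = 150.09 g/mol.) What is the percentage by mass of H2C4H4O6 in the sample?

60.8%

Total n(KOH) added = 0.1046 x 0.04806 = 0.005027 mol.
n(HClO4) used = 0.08603 x 0.008270 = 0.0007115 mol, which equals the excess n(KOH).
So n(KOH) consumed by the sample = 0.005027 - 0.0007115 = 0.004316 mol.
n(H2C4H4O6) = 0.004316 / 2 = 0.002158 mol.
mass H2C4H4O6 = 0.002158 x 150.09 = 0.3239 g, so %H2C4H4O6 = 0.3239/0.5326 x 100 = 60.8%.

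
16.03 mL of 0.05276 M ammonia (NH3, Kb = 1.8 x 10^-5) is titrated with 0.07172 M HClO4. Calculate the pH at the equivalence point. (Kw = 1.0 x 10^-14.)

n(NH3) = 0.05276 x 0.01603 = 0.0008457 mol; V(HClO4) at equivalence = 0.0008457/0.07172 = 0.01179 L.
At equivalence the base is fully converted to NH4+; total volume = 0.02782 L, so [NH4+] = 0.0008457/0.02782 = 0.03040 M.
Ka(NH4+) = Kw/Kb = 1.0e-14 / 1.8 x 10^-5 = 5.56e-10.
[H^+] = sqrt(Ka x [NH4+]) = sqrt(5.56e-10 x 0.03040) = 4.11e-6 M.
pH = -log(4.11e-6) = 5.39.

5.39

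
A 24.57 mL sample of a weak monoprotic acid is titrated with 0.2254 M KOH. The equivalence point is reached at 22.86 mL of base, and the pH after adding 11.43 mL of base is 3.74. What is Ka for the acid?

11.43 mL is half of the equivalence volume, so this is the half-equivalence point where [HA] = [A^-].
At half-equivalence pH = pKa, so pKa = 3.74.
Ka = 10^(-3.74) = 1.8 x 10^-4.

1.8 x 10^-4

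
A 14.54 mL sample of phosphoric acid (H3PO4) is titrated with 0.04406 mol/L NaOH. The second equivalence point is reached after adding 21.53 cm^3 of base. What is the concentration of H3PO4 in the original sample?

n(NaOH) = 0.04406 x 0.02153 = 0.0009486 mol.
At the second equivalence point, 2 mol OH^- react per mol H3PO4, so n(H3PO4) = 0.0009486 / 2 = 0.0004743 mol.
[H3PO4] = 0.0004743 / 0.01454 L = 0.0326 M.

0.0326 M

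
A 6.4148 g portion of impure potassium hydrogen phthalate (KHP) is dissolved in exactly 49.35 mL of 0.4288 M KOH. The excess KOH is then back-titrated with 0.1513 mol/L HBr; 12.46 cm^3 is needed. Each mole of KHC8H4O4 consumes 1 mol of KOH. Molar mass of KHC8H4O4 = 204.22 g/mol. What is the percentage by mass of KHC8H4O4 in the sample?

Total n(KOH) added = 0.4288 x 0.04935 = 0.02116 mol.
n(HBr) used = 0.1513 x 0.01246 = 0.001885 mol, which equals the excess n(KOH).
So n(KOH) consumed by the sample = 0.02116 - 0.001885 = 0.01928 mol.
n(KHC8H4O4) = 0.01928 / 1 = 0.01928 mol.
mass KHC8H4O4 = 0.01928 x 204.22 = 3.937 g, so %KHC8H4O4 = 3.937/6.4148 x 100 = 61.4%.

61.4%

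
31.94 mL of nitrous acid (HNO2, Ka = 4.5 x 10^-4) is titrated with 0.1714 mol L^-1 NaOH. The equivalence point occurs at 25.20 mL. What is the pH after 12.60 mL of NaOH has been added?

3.35

12.60 mL is exactly half the equivalence volume (25.20/2), i.e. the half-equivalence point.
There, n(HA) = n(A^-), so pH = pKa = -log(4.5 x 10^-4) = 3.35.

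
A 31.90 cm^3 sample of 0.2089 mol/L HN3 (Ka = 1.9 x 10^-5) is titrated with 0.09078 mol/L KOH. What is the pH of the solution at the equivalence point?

8.76

n(HN3) = 0.2089 x 0.03190 = 0.006664 mol; V(KOH) at equivalence = 0.006664/0.09078 = 0.07341 L.
At equivalence all the acid is converted to N3-; total volume = 0.03190 + 0.07341 = 0.1053 L, so [N3-] = 0.006664/0.1053 = 0.06328 M.
Kb = Kw/Ka = 1.0e-14 / 1.9 x 10^-5 = 5.26e-10.
[OH^-] = sqrt(Kb x [N3-]) = sqrt(5.26e-10 x 0.06328) = 5.77e-6 M.
pOH = 5.24, so pH = 14.00 - 5.24 = 8.76.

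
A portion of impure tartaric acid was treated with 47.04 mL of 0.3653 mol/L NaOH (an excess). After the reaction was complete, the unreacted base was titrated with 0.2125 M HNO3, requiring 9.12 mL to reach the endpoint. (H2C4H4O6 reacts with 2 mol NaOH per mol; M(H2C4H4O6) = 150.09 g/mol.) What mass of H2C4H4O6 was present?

Total n(NaOH) added = 0.3653 x 0.04704 = 0.01718 mol.
n(HNO3) used = 0.2125 x 0.009120 = 0.001938 mol, which equals the excess n(NaOH).
So n(NaOH) consumed by the sample = 0.01718 - 0.001938 = 0.01525 mol.
n(H2C4H4O6) = 0.01525 / 2 = 0.007623 mol.
mass = 0.007623 mol x 150.09 g/mol = 1.14 g.

1.14 g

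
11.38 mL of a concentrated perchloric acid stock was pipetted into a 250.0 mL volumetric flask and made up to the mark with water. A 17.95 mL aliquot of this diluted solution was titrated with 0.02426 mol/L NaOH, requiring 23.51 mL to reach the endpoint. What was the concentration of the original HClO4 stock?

0.698 M

n(NaOH) = 0.02426 x 0.02351 = 0.0005704 mol.
n(HClO4) in the aliquot = 0.0005704 mol.
[diluted HClO4] = 0.0005704 / 0.01795 = 0.03177 M.
Dilution factor = 250.0/11.38 = 21.97, so [stock] = 0.03177 x 21.97 = 0.698 M.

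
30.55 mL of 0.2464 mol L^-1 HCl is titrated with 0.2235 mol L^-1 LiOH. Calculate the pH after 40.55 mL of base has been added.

12.33

n(acid) = 0.2464 x 0.03055 = 0.007528 mol; n(LiOH) added = 0.2235 x 0.04055 = 0.009063 mol.
Base is in excess by 0.009063 - 0.007528 = 0.001535 mol in a total volume of 0.07110 L.
[OH^-] = 0.001535/0.07110 = 0.02160 M, so pOH = 1.67 and pH = 14.00 - 1.67 = 12.33.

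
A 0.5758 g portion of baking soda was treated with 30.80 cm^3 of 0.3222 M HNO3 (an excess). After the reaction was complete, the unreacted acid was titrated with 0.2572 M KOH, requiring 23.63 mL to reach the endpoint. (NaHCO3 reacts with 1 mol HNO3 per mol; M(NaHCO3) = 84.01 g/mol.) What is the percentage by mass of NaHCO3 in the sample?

56.1%

Total n(HNO3) added = 0.3222 x 0.03080 = 0.009924 mol.
n(KOH) used = 0.2572 x 0.02363 = 0.006078 mol, which equals the excess n(HNO3).
So n(HNO3) consumed by the sample = 0.009924 - 0.006078 = 0.003846 mol.
n(NaHCO3) = 0.003846 / 1 = 0.003846 mol.
mass NaHCO3 = 0.003846 x 84.01 = 0.3231 g, so %NaHCO3 = 0.3231/0.5758 x 100 = 56.1%.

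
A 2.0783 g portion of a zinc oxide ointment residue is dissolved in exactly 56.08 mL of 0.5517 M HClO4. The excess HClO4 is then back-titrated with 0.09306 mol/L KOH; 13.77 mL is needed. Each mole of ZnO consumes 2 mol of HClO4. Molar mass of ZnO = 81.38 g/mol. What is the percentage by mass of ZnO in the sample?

58.1%

Total n(HClO4) added = 0.5517 x 0.05608 = 0.03094 mol.
n(KOH) used = 0.09306 x 0.01377 = 0.001281 mol, which equals the excess n(HClO4).
So n(HClO4) consumed by the sample = 0.03094 - 0.001281 = 0.02966 mol.
n(ZnO) = 0.02966 / 2 = 0.01483 mol.
mass ZnO = 0.01483 x 81.38 = 1.207 g, so %ZnO = 1.207/2.0783 x 100 = 58.1%.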